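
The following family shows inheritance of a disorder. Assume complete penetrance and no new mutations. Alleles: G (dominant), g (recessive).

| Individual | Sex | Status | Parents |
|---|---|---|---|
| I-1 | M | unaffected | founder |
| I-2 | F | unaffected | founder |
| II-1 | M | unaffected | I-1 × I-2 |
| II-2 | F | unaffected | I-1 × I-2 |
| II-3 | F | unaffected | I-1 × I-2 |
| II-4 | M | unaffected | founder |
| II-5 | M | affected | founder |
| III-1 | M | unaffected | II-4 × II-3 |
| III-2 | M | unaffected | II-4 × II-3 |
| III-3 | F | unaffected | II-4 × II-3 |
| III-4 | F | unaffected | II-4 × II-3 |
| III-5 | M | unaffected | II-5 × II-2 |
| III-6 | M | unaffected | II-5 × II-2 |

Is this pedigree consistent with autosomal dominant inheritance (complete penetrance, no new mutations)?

Yes

A consistent assignment under autosomal dominant exists: I-1 gg, I-2 gg, II-1 gg, II-2 gg, II-3 gg, II-4 gg, II-5 Gg, III-1 gg, III-2 gg, III-3 gg, III-4 gg, III-5 gg, III-6 gg.
In this assignment every recorded phenotype matches its genotype and every non-founder's genotype is obtainable from its parents' genotypes, so the pedigree is consistent.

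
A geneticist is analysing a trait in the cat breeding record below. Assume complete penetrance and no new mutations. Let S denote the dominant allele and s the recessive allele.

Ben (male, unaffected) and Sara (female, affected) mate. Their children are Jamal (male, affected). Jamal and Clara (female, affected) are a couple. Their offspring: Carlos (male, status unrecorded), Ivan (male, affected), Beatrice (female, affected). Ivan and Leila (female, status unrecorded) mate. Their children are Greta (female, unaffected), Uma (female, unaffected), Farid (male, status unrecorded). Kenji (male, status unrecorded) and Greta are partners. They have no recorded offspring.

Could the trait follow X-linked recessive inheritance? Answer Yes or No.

Yes

A consistent assignment under X-linked recessive exists: Ben X^S Y, Sara X^s X^s, Jamal X^s Y, Clara X^s X^s, Carlos X^s Y, Ivan X^s Y, Beatrice X^s X^s, Leila X^S X^S, Greta X^S X^s, Uma X^S X^s, Farid X^S Y, Kenji X^S Y.
In this assignment every recorded phenotype matches its genotype and every non-founder's genotype is obtainable from its parents' genotypes, so the pedigree is consistent.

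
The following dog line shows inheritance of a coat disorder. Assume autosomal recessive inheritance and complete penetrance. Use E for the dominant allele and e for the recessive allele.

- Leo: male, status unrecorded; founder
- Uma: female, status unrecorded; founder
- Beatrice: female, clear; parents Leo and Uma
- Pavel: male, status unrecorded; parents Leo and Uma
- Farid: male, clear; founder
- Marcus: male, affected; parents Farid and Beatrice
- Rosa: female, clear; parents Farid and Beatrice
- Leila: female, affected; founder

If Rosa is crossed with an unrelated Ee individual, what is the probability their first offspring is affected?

Farid is clear so carries E and passed e to Marcus (ee), so Farid is Ee.
Beatrice is clear so carries E and passed e to Marcus (ee), so Beatrice is Ee.
Rosa is a clear offspring of Farid (Ee) × Beatrice (Ee), whose cross gives 1/4 EE : 1/2 Ee : 1/4 ee; conditioning on being clear, Rosa is EE with probability 1/3, Ee with probability 2/3.
Summing over parental genotype combinations, P(offspring is affected) = 2/3·1/4 = 1/6.

1/6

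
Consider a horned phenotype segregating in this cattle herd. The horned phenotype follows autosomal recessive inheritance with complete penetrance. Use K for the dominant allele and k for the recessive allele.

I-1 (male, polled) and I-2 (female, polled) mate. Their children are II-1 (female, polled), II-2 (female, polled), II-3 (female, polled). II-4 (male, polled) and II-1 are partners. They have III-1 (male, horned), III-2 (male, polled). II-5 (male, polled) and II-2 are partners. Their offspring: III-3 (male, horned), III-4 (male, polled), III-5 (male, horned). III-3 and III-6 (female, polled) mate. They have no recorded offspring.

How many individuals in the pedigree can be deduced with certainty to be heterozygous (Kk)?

4

Obligate heterozygotes: II-1 is polled so carries K and passed k to III-1 (kk), so II-1 is Kk; II-2 is polled so carries K and passed k to III-3 (kk), so II-2 is Kk; II-4 is polled so carries K and passed k to III-1 (kk), so II-4 is Kk; II-5 is polled so carries K and passed k to III-3 (kk), so II-5 is Kk.
Every other individual is either homozygous by phenotype or has at least one consistent homozygous assignment, so the count is 4.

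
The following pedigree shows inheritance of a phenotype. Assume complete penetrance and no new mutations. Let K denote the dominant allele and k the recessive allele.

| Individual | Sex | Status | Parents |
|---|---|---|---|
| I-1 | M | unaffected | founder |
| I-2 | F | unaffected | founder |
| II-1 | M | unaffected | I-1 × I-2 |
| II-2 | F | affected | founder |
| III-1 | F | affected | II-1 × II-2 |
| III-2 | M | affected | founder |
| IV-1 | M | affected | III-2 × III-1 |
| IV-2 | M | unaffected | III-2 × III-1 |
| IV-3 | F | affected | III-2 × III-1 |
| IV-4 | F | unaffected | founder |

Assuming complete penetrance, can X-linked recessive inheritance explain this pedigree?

No

Under X-linked recessive, III-1 (affected, female) cannot arise from II-1 (unaffected) × II-2 (affected).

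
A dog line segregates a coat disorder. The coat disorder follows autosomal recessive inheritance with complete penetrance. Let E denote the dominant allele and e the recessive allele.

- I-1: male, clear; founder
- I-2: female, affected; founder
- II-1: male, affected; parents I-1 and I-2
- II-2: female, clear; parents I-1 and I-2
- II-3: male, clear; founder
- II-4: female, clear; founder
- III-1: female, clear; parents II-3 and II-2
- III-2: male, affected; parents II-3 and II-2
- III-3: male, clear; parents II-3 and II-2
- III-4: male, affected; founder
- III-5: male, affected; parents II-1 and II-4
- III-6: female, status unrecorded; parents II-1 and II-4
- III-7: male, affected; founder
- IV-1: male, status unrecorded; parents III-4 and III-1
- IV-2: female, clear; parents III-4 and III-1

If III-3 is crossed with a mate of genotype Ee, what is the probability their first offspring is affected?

1/6

II-3 is clear so carries E and passed e to III-2 (ee), so II-3 is Ee.
II-2 is clear so carries E and received e from I-2 (ee), so II-2 is Ee.
III-3 is a clear offspring of II-3 (Ee) × II-2 (Ee), whose cross gives 1/4 EE : 1/2 Ee : 1/4 ee; conditioning on being clear, III-3 is EE with probability 1/3, Ee with probability 2/3.
Summing over parental genotype combinations, P(offspring is affected) = 2/3·1/4 = 1/6.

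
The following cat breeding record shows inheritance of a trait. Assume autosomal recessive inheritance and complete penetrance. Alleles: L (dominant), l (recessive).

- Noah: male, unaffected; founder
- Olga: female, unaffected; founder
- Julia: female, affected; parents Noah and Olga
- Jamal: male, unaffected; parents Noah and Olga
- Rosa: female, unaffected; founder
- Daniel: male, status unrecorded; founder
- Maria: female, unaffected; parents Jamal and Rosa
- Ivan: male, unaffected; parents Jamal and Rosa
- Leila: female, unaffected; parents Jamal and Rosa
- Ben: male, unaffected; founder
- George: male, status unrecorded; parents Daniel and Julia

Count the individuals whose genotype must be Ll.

2

Obligate heterozygotes: Noah is unaffected so carries L and passed l to Julia (ll), so Noah is Ll; Olga is unaffected so carries L and passed l to Julia (ll), so Olga is Ll.
Every other individual is either homozygous by phenotype or has at least one consistent homozygous assignment, so the count is 2.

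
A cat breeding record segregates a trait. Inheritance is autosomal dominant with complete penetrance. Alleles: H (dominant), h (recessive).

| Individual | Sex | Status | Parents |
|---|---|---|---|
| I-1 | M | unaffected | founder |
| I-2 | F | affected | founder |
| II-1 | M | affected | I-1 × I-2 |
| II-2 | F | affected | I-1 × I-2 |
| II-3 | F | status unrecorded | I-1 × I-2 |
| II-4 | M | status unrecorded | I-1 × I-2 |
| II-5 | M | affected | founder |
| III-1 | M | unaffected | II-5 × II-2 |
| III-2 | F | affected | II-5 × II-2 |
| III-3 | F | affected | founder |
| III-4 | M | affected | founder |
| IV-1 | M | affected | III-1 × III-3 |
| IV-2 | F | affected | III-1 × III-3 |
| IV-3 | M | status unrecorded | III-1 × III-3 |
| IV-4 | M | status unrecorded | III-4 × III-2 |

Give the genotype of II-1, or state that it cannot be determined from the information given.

Hh

From phenotype alone, II-1 is HH or Hh.
II-1 is affected so carries H and received h from I-1 (hh), so II-1 is Hh.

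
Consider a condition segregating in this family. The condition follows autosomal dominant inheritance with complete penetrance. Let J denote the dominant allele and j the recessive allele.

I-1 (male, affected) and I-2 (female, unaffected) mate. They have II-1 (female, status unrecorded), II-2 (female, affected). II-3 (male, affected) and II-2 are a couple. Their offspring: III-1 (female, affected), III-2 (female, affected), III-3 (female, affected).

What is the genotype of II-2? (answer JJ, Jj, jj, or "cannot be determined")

From phenotype alone, II-2 is JJ or Jj.
II-2 is affected so carries J and received j from I-2 (jj), so II-2 is Jj.

Jj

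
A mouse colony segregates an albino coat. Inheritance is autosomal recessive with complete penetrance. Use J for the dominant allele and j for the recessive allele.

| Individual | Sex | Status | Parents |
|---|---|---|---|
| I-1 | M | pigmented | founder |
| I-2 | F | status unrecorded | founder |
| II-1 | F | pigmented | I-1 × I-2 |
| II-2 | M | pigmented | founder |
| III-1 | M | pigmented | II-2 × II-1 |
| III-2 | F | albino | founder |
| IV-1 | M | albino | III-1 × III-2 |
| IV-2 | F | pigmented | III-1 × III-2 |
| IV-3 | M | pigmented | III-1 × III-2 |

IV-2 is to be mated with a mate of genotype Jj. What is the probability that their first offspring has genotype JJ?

IV-2 is pigmented so carries J and received j from III-2 (jj), so IV-2 is Jj.
The cross gives 1/4 JJ : 1/2 Jj : 1/4 jj, so P(offspring has genotype JJ) = 1/4.

1/4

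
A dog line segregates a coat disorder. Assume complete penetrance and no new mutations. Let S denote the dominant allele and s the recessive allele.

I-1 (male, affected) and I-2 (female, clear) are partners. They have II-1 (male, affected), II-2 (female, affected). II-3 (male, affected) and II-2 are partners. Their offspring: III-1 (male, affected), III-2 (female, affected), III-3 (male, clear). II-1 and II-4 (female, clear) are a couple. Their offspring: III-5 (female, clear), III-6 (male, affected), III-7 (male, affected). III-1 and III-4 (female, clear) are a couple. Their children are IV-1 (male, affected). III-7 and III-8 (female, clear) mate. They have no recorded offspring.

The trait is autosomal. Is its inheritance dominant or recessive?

II-3 and II-2 are both affected yet have a clear child III-3. Under a recessive model two affected parents are homozygous and every child would be affected, so the trait cannot be recessive.

dominant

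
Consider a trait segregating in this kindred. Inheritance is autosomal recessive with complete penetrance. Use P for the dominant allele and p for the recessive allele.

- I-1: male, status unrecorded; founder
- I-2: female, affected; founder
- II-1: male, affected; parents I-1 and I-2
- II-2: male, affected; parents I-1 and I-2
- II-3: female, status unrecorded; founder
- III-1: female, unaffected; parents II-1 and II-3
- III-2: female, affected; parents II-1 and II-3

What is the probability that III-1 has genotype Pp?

III-1 is unaffected so carries P and received p from II-1 (pp), so III-1 is Pp, giving P(Pp) = 1.

1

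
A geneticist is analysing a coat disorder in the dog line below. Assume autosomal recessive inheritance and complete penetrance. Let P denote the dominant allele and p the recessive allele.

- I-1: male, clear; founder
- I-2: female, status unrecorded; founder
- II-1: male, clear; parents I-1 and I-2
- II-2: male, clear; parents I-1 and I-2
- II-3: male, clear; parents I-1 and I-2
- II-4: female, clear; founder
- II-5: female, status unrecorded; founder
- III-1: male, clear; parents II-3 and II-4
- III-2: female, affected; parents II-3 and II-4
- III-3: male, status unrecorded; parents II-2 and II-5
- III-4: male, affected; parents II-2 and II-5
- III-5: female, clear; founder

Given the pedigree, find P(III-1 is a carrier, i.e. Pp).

II-3 is clear so carries P and passed p to III-2 (pp), so II-3 is Pp.
II-4 is clear so carries P and passed p to III-2 (pp), so II-4 is Pp.
Their cross gives offspring ratios 1/4 PP : 1/2 Pp : 1/4 pp. Conditioning on III-1 being clear, P(Pp) = 1/2 / 3/4 = 2/3.

2/3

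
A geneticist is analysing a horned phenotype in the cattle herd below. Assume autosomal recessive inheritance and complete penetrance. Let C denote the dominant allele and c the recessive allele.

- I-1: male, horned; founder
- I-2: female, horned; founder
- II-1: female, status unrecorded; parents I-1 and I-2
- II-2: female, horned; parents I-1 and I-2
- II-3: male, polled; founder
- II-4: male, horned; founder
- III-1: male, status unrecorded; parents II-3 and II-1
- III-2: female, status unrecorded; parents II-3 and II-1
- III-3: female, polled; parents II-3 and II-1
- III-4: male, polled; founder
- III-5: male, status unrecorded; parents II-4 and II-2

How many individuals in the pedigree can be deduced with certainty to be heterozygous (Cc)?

Obligate heterozygotes: III-3 is polled so carries C and received c from II-1 (cc), so III-3 is Cc.
Every other individual is either homozygous by phenotype or has at least one consistent homozygous assignment, so the count is 1.

1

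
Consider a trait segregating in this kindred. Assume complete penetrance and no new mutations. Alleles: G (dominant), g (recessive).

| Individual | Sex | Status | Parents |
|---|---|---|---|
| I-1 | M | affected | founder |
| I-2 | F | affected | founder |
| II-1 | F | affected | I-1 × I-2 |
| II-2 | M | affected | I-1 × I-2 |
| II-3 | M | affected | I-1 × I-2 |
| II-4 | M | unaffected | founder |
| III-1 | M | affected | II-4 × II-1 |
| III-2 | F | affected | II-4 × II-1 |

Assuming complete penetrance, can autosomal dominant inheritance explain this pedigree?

Yes

A consistent assignment under autosomal dominant exists: I-1 GG, I-2 GG, II-1 GG, II-2 GG, II-3 GG, II-4 gg, III-1 Gg, III-2 Gg.
In this assignment every recorded phenotype matches its genotype and every non-founder's genotype is obtainable from its parents' genotypes, so the pedigree is consistent.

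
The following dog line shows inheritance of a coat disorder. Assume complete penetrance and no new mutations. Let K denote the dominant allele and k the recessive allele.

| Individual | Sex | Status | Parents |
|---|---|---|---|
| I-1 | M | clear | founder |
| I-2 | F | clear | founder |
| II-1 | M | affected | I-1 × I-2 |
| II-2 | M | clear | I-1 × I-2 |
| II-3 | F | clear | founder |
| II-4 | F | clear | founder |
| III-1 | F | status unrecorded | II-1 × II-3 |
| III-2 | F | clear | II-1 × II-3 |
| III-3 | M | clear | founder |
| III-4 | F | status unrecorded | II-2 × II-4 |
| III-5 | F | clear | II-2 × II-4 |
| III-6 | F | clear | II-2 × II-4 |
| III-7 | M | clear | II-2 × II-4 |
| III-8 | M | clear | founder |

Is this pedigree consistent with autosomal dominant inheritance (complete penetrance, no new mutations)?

Under autosomal dominant, II-1 (affected, male) cannot arise from I-1 (clear) × I-2 (clear).

No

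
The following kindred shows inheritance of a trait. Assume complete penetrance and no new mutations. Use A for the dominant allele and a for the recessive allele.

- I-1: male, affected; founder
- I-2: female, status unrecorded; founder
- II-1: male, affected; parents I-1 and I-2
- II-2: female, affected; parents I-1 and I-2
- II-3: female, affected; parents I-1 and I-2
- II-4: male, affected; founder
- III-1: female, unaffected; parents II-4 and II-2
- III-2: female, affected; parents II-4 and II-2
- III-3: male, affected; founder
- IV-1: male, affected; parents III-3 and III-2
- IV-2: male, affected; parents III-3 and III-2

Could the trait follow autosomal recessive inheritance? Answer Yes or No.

No

Under autosomal recessive, III-1 (unaffected, female) cannot arise from II-4 (affected) × II-2 (affected).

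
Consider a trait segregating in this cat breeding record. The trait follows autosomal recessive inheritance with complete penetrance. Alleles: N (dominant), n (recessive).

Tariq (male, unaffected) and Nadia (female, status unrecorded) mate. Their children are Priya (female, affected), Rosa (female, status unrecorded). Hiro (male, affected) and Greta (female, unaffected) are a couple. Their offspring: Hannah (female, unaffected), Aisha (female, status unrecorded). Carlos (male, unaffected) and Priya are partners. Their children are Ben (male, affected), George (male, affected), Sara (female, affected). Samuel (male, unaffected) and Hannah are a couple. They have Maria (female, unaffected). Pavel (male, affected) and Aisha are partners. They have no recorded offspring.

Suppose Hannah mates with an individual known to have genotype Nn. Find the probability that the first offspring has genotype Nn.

Hannah is unaffected so carries N and received n from Hiro (nn), so Hannah is Nn.
The cross gives 1/4 NN : 1/2 Nn : 1/4 nn, so P(offspring has genotype Nn) = 1/2.

1/2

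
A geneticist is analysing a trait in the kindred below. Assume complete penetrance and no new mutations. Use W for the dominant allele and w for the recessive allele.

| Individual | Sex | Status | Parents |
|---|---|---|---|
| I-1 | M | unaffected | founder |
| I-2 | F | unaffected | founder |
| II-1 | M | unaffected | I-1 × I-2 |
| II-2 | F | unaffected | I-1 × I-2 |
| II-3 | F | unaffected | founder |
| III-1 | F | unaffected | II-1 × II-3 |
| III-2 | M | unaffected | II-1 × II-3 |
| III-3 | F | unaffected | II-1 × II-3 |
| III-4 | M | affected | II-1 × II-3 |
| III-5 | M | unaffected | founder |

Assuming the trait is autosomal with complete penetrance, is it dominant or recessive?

recessive

II-1 and II-3 are both unaffected yet have an affected child III-4. Under dominance, an affected child requires at least one affected parent, so the trait cannot be dominant.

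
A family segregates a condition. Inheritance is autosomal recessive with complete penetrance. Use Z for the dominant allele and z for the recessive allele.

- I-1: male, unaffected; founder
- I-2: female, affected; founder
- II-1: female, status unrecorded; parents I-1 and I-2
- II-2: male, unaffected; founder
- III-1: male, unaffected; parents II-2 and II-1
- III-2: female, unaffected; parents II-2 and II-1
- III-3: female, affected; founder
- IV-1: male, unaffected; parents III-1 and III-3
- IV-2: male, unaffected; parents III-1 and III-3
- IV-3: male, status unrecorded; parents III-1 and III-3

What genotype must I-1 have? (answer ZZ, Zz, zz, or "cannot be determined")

cannot be determined

I-1's phenotype allows ZZ or Zz, and no parent or child forces a single allele at both positions; consistent genotype assignments exist with I-1 as ZZ or Zz.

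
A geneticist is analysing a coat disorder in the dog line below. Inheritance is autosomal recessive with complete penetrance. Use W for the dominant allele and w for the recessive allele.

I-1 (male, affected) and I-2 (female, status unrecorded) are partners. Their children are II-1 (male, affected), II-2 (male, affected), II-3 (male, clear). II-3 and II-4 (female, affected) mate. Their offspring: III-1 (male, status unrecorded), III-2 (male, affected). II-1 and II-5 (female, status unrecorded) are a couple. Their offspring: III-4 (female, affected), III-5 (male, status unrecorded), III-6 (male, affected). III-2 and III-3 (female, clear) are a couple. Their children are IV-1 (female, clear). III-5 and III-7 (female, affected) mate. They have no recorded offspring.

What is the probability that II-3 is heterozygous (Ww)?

II-3 is clear so carries W and received w from I-1 (ww), so II-3 is Ww, giving P(Ww) = 1.

1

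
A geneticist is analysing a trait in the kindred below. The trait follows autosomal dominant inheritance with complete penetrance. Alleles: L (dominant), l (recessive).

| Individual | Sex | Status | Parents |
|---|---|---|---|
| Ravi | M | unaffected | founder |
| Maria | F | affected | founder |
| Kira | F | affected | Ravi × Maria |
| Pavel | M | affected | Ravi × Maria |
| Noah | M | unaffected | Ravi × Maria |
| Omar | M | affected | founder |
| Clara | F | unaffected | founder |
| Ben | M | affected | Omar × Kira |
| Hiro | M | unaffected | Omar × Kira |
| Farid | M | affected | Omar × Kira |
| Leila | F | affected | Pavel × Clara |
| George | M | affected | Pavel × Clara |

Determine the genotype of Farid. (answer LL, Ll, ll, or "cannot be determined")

cannot be determined

Farid's phenotype allows LL or Ll, and no parent or child forces a single allele at both positions; consistent genotype assignments exist with Farid as LL or Ll.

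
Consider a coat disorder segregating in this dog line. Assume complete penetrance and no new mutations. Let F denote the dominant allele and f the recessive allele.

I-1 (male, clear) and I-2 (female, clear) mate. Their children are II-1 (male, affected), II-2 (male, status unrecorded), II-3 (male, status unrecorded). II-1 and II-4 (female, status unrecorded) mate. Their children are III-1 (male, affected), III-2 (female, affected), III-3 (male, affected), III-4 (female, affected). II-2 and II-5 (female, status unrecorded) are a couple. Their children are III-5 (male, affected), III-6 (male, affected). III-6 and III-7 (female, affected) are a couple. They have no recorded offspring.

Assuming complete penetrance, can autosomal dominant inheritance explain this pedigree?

No

Under autosomal dominant, II-1 (affected, male) cannot arise from I-1 (clear) × I-2 (clear).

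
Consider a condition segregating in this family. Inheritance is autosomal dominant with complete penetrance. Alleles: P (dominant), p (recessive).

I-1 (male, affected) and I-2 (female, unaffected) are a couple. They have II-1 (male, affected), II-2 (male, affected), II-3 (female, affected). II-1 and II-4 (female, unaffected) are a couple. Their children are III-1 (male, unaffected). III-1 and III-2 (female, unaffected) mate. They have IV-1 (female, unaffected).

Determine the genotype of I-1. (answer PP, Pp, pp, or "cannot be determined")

I-1's phenotype allows PP or Pp, and no parent or child forces a single allele at both positions; consistent genotype assignments exist with I-1 as PP or Pp.

cannot be determined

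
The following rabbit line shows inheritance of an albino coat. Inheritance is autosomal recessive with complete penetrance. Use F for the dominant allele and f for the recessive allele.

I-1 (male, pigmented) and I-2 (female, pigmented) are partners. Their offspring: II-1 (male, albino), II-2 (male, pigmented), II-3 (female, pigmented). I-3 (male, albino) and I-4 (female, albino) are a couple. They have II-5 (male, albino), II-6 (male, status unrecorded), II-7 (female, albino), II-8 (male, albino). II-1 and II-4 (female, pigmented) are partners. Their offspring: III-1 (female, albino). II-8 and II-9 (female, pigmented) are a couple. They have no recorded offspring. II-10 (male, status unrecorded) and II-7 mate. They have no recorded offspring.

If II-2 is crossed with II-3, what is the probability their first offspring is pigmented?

I-1 is pigmented so carries F and passed f to II-1 (ff), so I-1 is Ff.
I-2 is pigmented so carries F and passed f to II-1 (ff), so I-2 is Ff.
II-2 is a pigmented offspring of I-1 (Ff) × I-2 (Ff), whose cross gives 1/4 FF : 1/2 Ff : 1/4 ff; conditioning on being pigmented, II-2 is FF with probability 1/3, Ff with probability 2/3.
II-3 is a pigmented offspring of I-1 (Ff) × I-2 (Ff), whose cross gives 1/4 FF : 1/2 Ff : 1/4 ff; conditioning on being pigmented, II-3 is FF with probability 1/3, Ff with probability 2/3.
Summing over parental genotype combinations, P(offspring is pigmented) = 1/9·1 + 2/9·1 + 2/9·1 + 4/9·3/4 = 8/9.

8/9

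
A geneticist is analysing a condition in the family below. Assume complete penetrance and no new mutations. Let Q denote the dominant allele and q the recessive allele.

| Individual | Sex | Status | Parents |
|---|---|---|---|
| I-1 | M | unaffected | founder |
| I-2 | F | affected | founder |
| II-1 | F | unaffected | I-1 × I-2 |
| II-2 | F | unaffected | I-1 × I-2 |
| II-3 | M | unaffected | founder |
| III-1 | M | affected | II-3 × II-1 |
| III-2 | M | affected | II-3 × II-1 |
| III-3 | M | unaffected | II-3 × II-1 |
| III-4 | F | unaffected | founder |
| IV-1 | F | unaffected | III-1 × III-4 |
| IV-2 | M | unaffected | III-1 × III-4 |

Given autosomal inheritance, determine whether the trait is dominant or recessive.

II-3 and II-1 are both unaffected yet have an affected child III-1. Under dominance, an affected child requires at least one affected parent, so the trait cannot be dominant.

recessive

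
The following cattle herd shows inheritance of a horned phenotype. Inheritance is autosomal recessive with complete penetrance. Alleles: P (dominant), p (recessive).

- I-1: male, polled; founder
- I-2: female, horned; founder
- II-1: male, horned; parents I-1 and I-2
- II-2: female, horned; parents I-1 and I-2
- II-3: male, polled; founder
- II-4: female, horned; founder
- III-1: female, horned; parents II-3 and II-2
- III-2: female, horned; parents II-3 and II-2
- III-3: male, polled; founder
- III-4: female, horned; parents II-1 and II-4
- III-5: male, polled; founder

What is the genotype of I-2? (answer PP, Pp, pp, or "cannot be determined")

pp

I-2 is horned, so I-2 is pp.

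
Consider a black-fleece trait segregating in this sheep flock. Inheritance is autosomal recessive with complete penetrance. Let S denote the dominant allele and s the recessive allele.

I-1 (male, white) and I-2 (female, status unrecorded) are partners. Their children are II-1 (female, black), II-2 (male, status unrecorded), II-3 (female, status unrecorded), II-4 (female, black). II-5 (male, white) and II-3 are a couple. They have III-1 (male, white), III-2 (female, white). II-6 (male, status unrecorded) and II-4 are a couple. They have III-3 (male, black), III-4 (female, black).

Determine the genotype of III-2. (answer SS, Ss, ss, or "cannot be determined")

III-2's phenotype allows SS or Ss, and no parent or child forces a single allele at both positions; consistent genotype assignments exist with III-2 as SS or Ss.

cannot be determined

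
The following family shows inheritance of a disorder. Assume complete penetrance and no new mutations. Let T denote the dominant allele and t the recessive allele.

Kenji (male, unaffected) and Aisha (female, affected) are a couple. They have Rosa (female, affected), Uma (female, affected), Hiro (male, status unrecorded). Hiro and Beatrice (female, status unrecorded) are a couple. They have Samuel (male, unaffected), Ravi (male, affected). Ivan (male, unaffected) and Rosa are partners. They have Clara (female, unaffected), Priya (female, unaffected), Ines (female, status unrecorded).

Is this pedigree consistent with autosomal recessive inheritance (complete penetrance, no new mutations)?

Yes

A consistent assignment under autosomal recessive exists: Kenji Tt, Aisha tt, Rosa tt, Uma tt, Hiro Tt, Beatrice Tt, Ivan TT, Samuel TT, Ravi tt, Clara Tt, Priya Tt, Ines Tt.
In this assignment every recorded phenotype matches its genotype and every non-founder's genotype is obtainable from its parents' genotypes, so the pedigree is consistent.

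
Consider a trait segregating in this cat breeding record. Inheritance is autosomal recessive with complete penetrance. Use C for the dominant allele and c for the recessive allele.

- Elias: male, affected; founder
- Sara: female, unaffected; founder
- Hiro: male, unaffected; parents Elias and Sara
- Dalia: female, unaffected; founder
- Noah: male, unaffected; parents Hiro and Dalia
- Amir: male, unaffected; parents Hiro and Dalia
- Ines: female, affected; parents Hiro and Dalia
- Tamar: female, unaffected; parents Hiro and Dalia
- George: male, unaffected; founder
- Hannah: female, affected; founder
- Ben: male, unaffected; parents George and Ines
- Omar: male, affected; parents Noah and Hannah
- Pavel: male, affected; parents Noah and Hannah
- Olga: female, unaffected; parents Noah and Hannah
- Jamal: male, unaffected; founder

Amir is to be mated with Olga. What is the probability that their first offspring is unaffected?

Hiro is unaffected so carries C and received c from Elias (cc), so Hiro is Cc.
Dalia is unaffected so carries C and passed c to Ines (cc), so Dalia is Cc.
Amir is an unaffected offspring of Hiro (Cc) × Dalia (Cc), whose cross gives 1/4 CC : 1/2 Cc : 1/4 cc; conditioning on being unaffected, Amir is CC with probability 1/3, Cc with probability 2/3.
Olga is unaffected so carries C and received c from Hannah (cc), so Olga is Cc.
Summing over parental genotype combinations, P(offspring is unaffected) = 1/3·1 + 2/3·3/4 = 5/6.

5/6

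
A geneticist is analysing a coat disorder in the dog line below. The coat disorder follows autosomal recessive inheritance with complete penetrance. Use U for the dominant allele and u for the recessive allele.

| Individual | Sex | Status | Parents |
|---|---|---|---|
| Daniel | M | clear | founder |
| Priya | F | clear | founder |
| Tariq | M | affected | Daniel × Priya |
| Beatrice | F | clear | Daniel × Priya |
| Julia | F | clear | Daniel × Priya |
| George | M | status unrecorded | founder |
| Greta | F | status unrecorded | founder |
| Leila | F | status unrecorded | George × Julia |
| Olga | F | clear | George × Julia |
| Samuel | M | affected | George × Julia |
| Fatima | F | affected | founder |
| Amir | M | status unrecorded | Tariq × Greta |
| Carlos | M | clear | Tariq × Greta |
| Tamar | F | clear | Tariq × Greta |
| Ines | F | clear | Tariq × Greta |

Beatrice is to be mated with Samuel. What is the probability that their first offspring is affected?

1/3

Daniel is clear so carries U and passed u to Tariq (uu), so Daniel is Uu.
Priya is clear so carries U and passed u to Tariq (uu), so Priya is Uu.
Beatrice is a clear offspring of Daniel (Uu) × Priya (Uu), whose cross gives 1/4 UU : 1/2 Uu : 1/4 uu; conditioning on being clear, Beatrice is UU with probability 1/3, Uu with probability 2/3.
Samuel is affected, so Samuel is uu.
Summing over parental genotype combinations, P(offspring is affected) = 2/3·1/2 = 1/3.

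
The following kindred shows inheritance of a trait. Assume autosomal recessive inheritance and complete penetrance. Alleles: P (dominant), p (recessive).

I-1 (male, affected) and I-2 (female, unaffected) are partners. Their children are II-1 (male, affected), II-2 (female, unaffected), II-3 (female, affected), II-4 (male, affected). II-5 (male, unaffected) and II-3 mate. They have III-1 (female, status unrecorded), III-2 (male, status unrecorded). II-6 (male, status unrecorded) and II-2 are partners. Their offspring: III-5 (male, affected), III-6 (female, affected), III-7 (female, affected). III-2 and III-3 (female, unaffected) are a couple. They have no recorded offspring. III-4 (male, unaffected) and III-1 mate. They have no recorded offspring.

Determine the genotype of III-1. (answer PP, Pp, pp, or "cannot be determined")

III-1's phenotype is unrecorded, and no parent or child forces a single allele at both positions; consistent genotype assignments exist with III-1 as Pp or pp.

cannot be determined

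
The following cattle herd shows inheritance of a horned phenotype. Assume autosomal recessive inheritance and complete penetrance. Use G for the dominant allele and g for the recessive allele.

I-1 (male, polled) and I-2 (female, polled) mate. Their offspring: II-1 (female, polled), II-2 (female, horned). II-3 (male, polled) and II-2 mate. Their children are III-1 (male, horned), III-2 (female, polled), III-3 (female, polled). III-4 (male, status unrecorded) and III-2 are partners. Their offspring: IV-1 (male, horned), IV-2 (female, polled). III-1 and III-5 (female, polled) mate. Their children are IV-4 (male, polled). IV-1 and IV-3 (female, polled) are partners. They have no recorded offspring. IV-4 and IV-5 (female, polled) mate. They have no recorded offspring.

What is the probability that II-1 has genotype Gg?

2/3

I-1 is polled so carries G and passed g to II-2 (gg), so I-1 is Gg.
I-2 is polled so carries G and passed g to II-2 (gg), so I-2 is Gg.
Their cross gives offspring ratios 1/4 GG : 1/2 Gg : 1/4 gg. Conditioning on II-1 being polled, P(Gg) = 1/2 / 3/4 = 2/3.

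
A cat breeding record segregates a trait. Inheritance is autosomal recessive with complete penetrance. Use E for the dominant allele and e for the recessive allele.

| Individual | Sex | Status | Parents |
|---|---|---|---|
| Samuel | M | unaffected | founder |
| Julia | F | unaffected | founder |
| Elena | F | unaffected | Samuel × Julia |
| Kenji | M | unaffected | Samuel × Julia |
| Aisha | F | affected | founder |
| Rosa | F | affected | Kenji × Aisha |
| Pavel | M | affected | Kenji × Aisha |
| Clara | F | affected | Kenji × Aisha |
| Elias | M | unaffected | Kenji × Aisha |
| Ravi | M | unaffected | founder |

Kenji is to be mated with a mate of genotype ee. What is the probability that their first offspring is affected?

1/2

Kenji is unaffected so carries E and passed e to Rosa (ee), so Kenji is Ee.
The cross gives 1/2 Ee : 1/2 ee, so P(offspring is affected) = 1/2.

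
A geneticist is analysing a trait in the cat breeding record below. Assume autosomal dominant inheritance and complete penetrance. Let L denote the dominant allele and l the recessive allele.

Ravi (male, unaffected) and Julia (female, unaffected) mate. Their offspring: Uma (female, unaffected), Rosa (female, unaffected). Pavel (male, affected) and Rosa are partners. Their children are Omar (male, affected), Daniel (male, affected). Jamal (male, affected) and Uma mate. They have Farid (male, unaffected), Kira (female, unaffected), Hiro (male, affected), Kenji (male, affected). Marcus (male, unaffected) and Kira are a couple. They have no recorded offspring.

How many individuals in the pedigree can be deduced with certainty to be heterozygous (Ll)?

Obligate heterozygotes: Jamal is affected so carries L and passed l to Farid (ll), so Jamal is Ll; Omar is affected so carries L and received l from Rosa (ll), so Omar is Ll; Daniel is affected so carries L and received l from Rosa (ll), so Daniel is Ll; Hiro is affected so carries L and received l from Uma (ll), so Hiro is Ll; Kenji is affected so carries L and received l from Uma (ll), so Kenji is Ll.
Every other individual is either homozygous by phenotype or has at least one consistent homozygous assignment, so the count is 5.

5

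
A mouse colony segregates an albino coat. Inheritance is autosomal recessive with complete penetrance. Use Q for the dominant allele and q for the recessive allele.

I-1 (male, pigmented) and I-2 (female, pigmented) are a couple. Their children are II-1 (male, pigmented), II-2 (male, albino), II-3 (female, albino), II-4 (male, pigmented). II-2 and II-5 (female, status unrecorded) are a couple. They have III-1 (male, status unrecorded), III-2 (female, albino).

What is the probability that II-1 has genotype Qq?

I-1 is pigmented so carries Q and passed q to II-2 (qq), so I-1 is Qq.
I-2 is pigmented so carries Q and passed q to II-2 (qq), so I-2 is Qq.
Their cross gives offspring ratios 1/4 QQ : 1/2 Qq : 1/4 qq. Conditioning on II-1 being pigmented, P(Qq) = 1/2 / 3/4 = 2/3.

2/3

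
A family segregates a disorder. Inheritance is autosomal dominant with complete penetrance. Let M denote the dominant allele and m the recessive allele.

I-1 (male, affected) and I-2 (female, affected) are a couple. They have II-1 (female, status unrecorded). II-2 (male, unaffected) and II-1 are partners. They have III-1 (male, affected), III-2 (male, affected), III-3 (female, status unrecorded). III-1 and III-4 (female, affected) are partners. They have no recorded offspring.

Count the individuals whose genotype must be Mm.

2

Obligate heterozygotes: III-1 is affected so carries M and received m from II-2 (mm), so III-1 is Mm; III-2 is affected so carries M and received m from II-2 (mm), so III-2 is Mm.
Every other individual is either homozygous by phenotype or has at least one consistent homozygous assignment, so the count is 2.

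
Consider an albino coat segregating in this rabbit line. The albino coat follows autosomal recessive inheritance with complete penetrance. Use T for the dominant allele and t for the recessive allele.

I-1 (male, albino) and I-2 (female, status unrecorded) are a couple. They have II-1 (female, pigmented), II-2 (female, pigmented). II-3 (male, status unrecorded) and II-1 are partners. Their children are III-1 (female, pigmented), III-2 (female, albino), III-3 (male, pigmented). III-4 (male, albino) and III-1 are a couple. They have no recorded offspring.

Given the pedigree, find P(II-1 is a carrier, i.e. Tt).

II-1 is pigmented so carries T and received t from I-1 (tt), so II-1 is Tt, giving P(Tt) = 1.

1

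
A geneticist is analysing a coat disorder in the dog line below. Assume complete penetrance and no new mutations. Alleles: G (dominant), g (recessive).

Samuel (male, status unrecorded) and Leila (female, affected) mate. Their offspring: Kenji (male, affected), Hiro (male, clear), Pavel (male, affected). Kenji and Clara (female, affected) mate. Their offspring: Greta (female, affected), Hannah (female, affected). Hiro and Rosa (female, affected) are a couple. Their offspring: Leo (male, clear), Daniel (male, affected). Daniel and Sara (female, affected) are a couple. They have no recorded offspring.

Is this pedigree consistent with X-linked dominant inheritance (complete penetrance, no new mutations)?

Yes

A consistent assignment under X-linked dominant exists: Samuel X^G Y, Leila X^G X^g, Kenji X^G Y, Hiro X^g Y, Pavel X^G Y, Clara X^G X^G, Rosa X^G X^g, Greta X^G X^G, Hannah X^G X^G, Leo X^g Y, Daniel X^G Y, Sara X^G X^G.
In this assignment every recorded phenotype matches its genotype and every non-founder's genotype is obtainable from its parents' genotypes, so the pedigree is consistent.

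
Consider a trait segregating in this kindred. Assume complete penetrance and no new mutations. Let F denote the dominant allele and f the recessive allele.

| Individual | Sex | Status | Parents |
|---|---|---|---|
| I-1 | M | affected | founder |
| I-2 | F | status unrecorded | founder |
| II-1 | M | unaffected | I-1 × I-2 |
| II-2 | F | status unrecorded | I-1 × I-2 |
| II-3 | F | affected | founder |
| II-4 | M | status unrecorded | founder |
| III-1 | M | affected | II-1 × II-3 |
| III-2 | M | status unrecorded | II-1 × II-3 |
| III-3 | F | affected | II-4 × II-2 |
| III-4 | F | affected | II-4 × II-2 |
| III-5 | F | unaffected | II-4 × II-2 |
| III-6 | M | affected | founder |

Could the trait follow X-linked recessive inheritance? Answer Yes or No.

Yes

A consistent assignment under X-linked recessive exists: I-1 X^f Y, I-2 X^F X^F, II-1 X^F Y, II-2 X^F X^f, II-3 X^f X^f, II-4 X^f Y, III-1 X^f Y, III-2 X^f Y, III-3 X^f X^f, III-4 X^f X^f, III-5 X^F X^f, III-6 X^f Y.
In this assignment every recorded phenotype matches its genotype and every non-founder's genotype is obtainable from its parents' genotypes, so the pedigree is consistent.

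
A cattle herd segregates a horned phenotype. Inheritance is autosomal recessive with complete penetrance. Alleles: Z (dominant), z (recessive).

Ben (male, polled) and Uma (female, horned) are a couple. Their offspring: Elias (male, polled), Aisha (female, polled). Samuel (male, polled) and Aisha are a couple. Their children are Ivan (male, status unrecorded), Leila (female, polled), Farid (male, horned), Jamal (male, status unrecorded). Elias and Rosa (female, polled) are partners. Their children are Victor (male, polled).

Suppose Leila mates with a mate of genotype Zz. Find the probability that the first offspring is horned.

Samuel is polled so carries Z and passed z to Farid (zz), so Samuel is Zz.
Aisha is polled so carries Z and received z from Uma (zz), so Aisha is Zz.
Leila is a polled offspring of Samuel (Zz) × Aisha (Zz), whose cross gives 1/4 ZZ : 1/2 Zz : 1/4 zz; conditioning on being polled, Leila is ZZ with probability 1/3, Zz with probability 2/3.
Summing over parental genotype combinations, P(offspring is horned) = 2/3·1/4 = 1/6.

1/6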